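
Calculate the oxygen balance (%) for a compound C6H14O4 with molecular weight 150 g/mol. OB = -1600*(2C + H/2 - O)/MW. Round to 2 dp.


OB = -1600 * (2C + H/2 - O) / MW
Inner = 2*6 + 14/2 - 4 = 15.00
OB = -1600 * 15.00 / 150 = -160.00%


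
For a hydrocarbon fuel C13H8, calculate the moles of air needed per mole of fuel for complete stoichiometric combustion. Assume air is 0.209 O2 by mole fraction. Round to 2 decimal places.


Balanced combustion: C13H8 + 15 O2 -> 13 CO2 + 4 H2O
O2 needed = C + H/4 = 13 + 8/4 = 15.00 moles
Air moles = O2 / 0.209 = 15.00 / 0.209 = 71.77 moles air


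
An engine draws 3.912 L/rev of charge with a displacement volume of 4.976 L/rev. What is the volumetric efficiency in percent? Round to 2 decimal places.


eta_v = (V_actual / V_disp) * 100
Ratio = 3.912 / 4.976 = 0.7862
eta_v = 0.7862 * 100 = 78.62%


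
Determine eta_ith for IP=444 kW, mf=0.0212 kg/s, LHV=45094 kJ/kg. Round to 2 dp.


eta_ith = (IP / (mf * LHV)) * 100
Denominator = 0.0212 * 45094 = 955.9928 kW
eta_ith = (444 / 955.9928) * 100 = 46.44%


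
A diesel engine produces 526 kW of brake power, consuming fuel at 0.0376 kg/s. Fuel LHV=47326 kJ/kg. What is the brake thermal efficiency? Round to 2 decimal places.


eta_BTE = (BP / (mf * LHV)) * 100
Denominator = 0.0376 * 47326 = 1779.4576 kW
eta_BTE = (526 / 1779.4576) * 100 = 29.56%


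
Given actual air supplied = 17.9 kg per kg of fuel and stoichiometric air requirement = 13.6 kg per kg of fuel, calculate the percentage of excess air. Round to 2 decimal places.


Excess air = actual - stoichiometric = 17.9 - 13.6 = 4.30 kg/kg fuel
Excess air % = (excess / stoich) * 100 = (4.30 / 13.6) * 100 = 31.62%


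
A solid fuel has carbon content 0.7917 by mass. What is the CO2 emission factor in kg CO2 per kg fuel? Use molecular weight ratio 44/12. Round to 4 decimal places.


EF = C_frac * (M_CO2 / M_C)
EF = 0.7917 * (44/12)
EF = 0.7917 * 3.666667 = 2.9029 kg_CO2/kg_fuel


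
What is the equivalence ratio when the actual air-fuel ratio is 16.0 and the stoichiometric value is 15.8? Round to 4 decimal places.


phi = AFR_stoich / AFR_actual
phi = 15.8 / 16.0 = 0.9875


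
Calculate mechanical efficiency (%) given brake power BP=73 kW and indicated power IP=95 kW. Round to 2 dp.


eta_mech = (BP / IP) * 100
Ratio = 73 / 95 = 0.7684
eta_mech = 0.7684 * 100 = 76.84%


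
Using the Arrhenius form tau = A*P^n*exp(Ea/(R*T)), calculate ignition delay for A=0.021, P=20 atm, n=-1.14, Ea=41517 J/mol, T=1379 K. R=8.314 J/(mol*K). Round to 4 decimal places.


tau = A * P^n * exp(Ea/(R*T))
P^n = 20^(-1.14) = 0.03287198
Ea/(R*T) = 41517/(8.314*1379) = 3.621193
exp(Ea/(R*T)) = 37.382140
tau = 0.021 * 0.03287198 * 37.382140 = 0.0258 ms


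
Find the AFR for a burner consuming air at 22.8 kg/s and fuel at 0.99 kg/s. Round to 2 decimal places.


AFR = m_air / m_fuel
AFR = 22.8 / 0.99 = 23.03


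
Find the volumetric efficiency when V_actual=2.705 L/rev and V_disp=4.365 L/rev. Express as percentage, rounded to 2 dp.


eta_v = (V_actual / V_disp) * 100
Ratio = 2.705 / 4.365 = 0.6197
eta_v = 0.6197 * 100 = 61.97%


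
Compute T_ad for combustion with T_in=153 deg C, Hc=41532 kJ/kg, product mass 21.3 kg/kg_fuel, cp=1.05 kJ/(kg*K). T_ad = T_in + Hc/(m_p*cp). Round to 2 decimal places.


T_ad = T_in + Hc / (m_p * cp)
Denominator = 21.3 * 1.05 = 22.3650
Temperature rise = 41532 / 22.3650 = 1857.01 K
T_ad = 153 + 1857.01 = 2010.01 deg C


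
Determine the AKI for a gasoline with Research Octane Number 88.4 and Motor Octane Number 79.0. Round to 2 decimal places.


AKI = (RON + MON) / 2
AKI = (88.4 + 79.0) / 2
AKI = 167.4 / 2 = 83.70


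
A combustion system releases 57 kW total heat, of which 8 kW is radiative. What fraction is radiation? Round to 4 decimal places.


f_rad = Q_rad / Q_total
f_rad = 8 / 57 = 0.1404


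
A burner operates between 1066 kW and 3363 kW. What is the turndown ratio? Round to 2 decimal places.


TDR = Q_max / Q_min
TDR = 3363 / 1066 = 3.15


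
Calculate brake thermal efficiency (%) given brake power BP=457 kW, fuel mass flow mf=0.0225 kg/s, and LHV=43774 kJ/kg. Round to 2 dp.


eta_BTE = (BP / (mf * LHV)) * 100
Denominator = 0.0225 * 43774 = 984.9150 kW
eta_BTE = (457 / 984.9150) * 100 = 46.40%


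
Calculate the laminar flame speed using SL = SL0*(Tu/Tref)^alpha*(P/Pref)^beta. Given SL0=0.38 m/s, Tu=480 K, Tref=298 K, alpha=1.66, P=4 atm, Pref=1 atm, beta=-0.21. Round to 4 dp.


SL = SL0 * (Tu/Tref)^alpha * (P/Pref)^beta
T ratio = 480/298 = 1.61073826
(T ratio)^alpha = 1.61073826^1.66 = 2.206284
(P/Pref)^beta = 4^(-0.21) = 0.747425
SL = 0.38 * 2.206284 * 0.747425 = 0.6266 m/s


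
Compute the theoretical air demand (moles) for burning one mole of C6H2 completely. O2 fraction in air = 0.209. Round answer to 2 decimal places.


Balanced combustion: C6H2 + 6.5 O2 -> 6 CO2 + 1 H2O
O2 needed = C + H/4 = 6 + 2/4 = 6.50 moles
Air moles = O2 / 0.209 = 6.50 / 0.209 = 31.10 moles air


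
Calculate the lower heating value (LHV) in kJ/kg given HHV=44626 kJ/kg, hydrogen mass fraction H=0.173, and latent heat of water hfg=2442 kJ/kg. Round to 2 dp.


LHV = HHV - hfg * 9 * H
Water correction = 2442 * 9 * 0.173 = 3802.194 kJ/kg
LHV = 44626 - 3802.194 = 40823.81 kJ/kg


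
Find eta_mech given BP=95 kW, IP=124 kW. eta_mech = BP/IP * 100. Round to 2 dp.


eta_mech = (BP / IP) * 100
Ratio = 95 / 124 = 0.7661
eta_mech = 0.7661 * 100 = 76.61%


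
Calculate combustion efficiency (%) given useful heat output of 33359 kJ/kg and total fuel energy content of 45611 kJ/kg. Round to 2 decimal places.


Efficiency = (Q_useful / Q_fuel) * 100
Efficiency = (33359 / 45611) * 100
Efficiency = 0.7314 * 100 = 73.14%


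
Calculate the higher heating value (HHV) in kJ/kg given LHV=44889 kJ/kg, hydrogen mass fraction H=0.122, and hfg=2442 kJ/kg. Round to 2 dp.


HHV = LHV + hfg * 9 * H
Water addition = 2442 * 9 * 0.122 = 2681.316 kJ/kg
HHV = 44889 + 2681.316 = 47570.32 kJ/kg


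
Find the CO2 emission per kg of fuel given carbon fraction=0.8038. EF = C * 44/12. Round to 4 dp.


EF = C_frac * (M_CO2 / M_C)
EF = 0.8038 * (44/12)
EF = 0.8038 * 3.666667 = 2.9473 kg_CO2/kg_fuel


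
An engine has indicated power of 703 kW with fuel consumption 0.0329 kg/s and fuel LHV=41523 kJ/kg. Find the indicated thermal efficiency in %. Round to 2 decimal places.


eta_ith = (IP / (mf * LHV)) * 100
Denominator = 0.0329 * 41523 = 1366.1067 kW
eta_ith = (703 / 1366.1067) * 100 = 51.46%


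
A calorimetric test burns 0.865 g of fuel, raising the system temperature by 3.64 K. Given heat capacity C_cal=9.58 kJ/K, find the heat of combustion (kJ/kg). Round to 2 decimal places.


Hc = C_cal * delta_T / m_fuel
Q_released = 9.58 * 3.64 = 34.8712 kJ
m_fuel = 0.865 g = 0.865/1000 kg = 0.000865 kg
Hc = 34.8712 / 0.000865 = 40313.53 kJ/kg


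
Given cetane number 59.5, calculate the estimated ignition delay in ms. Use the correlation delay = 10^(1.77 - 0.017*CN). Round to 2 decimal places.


delay = 10^(1.77 - 0.017*CN)
Exponent = 1.77 - 0.017*59.5 = 0.7585
delay = 10^0.7585 = 5.73 ms


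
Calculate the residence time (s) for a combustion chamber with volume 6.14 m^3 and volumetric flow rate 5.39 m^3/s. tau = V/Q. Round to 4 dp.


tau = V / Q_flow
tau = 6.14 / 5.39 = 1.1391 s


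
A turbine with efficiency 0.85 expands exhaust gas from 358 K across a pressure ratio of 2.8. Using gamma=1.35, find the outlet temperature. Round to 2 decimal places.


T_out = T_in * (1 - eta * (1 - PR^(-(gamma-1)/gamma)))
Exponent = -(1.35-1)/1.35 = -0.25925926
PR^exp = 2.8^(-0.25925926) = 0.76572026
Factor = 1 - 0.85*(1 - 0.76572026) = 0.80086222
T_out = 358 * 0.80086222 = 286.71 K


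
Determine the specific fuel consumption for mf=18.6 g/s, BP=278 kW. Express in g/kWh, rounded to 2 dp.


SFC = (mf / BP) * 3600
Rate = 18.6 / 278 = 0.066906 g/(s*kW)
SFC = 0.066906 * 3600 = 240.86 g/kWh


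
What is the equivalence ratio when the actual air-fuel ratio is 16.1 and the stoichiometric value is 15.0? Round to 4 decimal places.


phi = AFR_stoich / AFR_actual
phi = 15.0 / 16.1 = 0.9317


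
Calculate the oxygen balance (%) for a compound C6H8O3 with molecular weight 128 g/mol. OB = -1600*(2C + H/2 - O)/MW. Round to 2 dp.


OB = -1600 * (2C + H/2 - O) / MW
Inner = 2*6 + 8/2 - 3 = 13.00
OB = -1600 * 13.00 / 128 = -162.50%


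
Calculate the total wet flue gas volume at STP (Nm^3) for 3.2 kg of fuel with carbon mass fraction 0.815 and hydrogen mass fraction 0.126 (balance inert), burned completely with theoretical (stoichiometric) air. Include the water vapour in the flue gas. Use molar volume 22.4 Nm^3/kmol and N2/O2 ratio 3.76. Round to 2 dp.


Per kg fuel: CO2 = (C/12 kmol)*22.4 = (0.815/12)*22.4 = 1.52133 Nm^3
Per kg fuel: H2O = (H/2 kmol)*22.4 = (0.126/2)*22.4 = 1.41120 Nm^3
O2 needed per kg fuel = C/12 + H/4 = 0.815/12 + 0.126/4 = 0.09941667 kmol
Per kg fuel: N2 = O2*3.76*22.4 = 0.09941667*3.76*22.4 = 8.37327 Nm^3
Total per kg = 1.52133 + 1.41120 + 8.37327 = 11.30580 Nm^3
Total = 11.30580 * 3.2 = 36.18 Nm^3


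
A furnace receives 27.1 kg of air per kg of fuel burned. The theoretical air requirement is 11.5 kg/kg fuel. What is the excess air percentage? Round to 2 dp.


Excess air = actual - stoichiometric = 27.1 - 11.5 = 15.60 kg/kg fuel
Excess air % = (excess / stoich) * 100 = (15.60 / 11.5) * 100 = 135.65%


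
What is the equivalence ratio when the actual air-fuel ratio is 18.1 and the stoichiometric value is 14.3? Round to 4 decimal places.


phi = AFR_stoich / AFR_actual
phi = 14.3 / 18.1 = 0.7901


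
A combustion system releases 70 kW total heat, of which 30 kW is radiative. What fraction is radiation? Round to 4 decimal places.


f_rad = Q_rad / Q_total
f_rad = 30 / 70 = 0.4286


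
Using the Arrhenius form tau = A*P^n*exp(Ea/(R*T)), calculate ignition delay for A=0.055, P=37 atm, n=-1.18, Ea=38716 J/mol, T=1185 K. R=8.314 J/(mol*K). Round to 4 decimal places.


tau = A * P^n * exp(Ea/(R*T))
P^n = 37^(-1.18) = 0.01410984
Ea/(R*T) = 38716/(8.314*1185) = 3.929725
exp(Ea/(R*T)) = 50.892958
tau = 0.055 * 0.01410984 * 50.892958 = 0.0395 ms


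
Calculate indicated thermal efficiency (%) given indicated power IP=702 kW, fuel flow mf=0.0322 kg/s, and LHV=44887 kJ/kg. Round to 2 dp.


eta_ith = (IP / (mf * LHV)) * 100
Denominator = 0.0322 * 44887 = 1445.3614 kW
eta_ith = (702 / 1445.3614) * 100 = 48.57%


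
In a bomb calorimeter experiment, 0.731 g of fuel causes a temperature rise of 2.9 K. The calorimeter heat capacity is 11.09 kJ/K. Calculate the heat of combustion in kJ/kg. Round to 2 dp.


Hc = C_cal * delta_T / m_fuel
Q_released = 11.09 * 2.9 = 32.1610 kJ
m_fuel = 0.731 g = 0.731/1000 kg = 0.000731 kg
Hc = 32.1610 / 0.000731 = 43995.90 kJ/kg


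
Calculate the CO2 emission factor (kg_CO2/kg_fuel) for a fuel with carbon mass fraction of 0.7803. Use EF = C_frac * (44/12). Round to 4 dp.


EF = C_frac * (M_CO2 / M_C)
EF = 0.7803 * (44/12)
EF = 0.7803 * 3.666667 = 2.8611 kg_CO2/kg_fuel


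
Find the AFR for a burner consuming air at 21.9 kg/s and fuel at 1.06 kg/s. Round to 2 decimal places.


AFR = m_air / m_fuel
AFR = 21.9 / 1.06 = 20.66


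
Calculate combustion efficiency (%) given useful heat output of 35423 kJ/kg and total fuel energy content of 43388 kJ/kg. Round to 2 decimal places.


Efficiency = (Q_useful / Q_fuel) * 100
Efficiency = (35423 / 43388) * 100
Efficiency = 0.8164 * 100 = 81.64%


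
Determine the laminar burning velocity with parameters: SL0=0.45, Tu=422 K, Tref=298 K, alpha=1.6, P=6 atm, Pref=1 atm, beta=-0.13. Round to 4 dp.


SL = SL0 * (Tu/Tref)^alpha * (P/Pref)^beta
T ratio = 422/298 = 1.41610738
(T ratio)^alpha = 1.41610738^1.6 = 1.744833
(P/Pref)^beta = 6^(-0.13) = 0.792210
SL = 0.45 * 1.744833 * 0.792210 = 0.6220 m/s


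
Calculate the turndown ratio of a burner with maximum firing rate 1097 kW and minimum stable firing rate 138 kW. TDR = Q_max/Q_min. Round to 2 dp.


TDR = Q_max / Q_min
TDR = 1097 / 138 = 7.95


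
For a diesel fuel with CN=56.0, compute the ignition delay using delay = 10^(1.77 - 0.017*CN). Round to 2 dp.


delay = 10^(1.77 - 0.017*CN)
Exponent = 1.77 - 0.017*56.0 = 0.8180
delay = 10^0.8180 = 6.58 ms


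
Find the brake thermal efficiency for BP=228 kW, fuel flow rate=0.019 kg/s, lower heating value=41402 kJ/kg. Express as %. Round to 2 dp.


eta_BTE = (BP / (mf * LHV)) * 100
Denominator = 0.019 * 41402 = 786.6380 kW
eta_BTE = (228 / 786.6380) * 100 = 28.98%


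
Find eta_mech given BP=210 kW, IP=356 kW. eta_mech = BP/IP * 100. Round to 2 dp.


eta_mech = (BP / IP) * 100
Ratio = 210 / 356 = 0.5899
eta_mech = 0.5899 * 100 = 58.99%


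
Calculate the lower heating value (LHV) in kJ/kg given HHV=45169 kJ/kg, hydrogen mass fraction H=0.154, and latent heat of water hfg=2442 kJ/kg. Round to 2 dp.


LHV = HHV - hfg * 9 * H
Water correction = 2442 * 9 * 0.154 = 3384.612 kJ/kg
LHV = 45169 - 3384.612 = 41784.39 kJ/kg


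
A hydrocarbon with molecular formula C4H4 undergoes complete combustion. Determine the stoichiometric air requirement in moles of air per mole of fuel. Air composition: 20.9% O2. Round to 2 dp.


Balanced combustion: C4H4 + 5 O2 -> 4 CO2 + 2 H2O
O2 needed = C + H/4 = 4 + 4/4 = 5.00 moles
Air moles = O2 / 0.209 = 5.00 / 0.209 = 23.92 moles air


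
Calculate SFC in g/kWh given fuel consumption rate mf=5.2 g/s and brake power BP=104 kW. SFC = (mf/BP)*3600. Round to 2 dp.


SFC = (mf / BP) * 3600
Rate = 5.2 / 104 = 0.050000 g/(s*kW)
SFC = 0.050000 * 3600 = 180.00 g/kWh


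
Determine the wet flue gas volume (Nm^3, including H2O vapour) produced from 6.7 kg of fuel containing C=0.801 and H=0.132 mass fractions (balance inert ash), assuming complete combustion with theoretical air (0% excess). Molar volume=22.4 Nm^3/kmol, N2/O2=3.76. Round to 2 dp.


Per kg fuel: CO2 = (C/12 kmol)*22.4 = (0.801/12)*22.4 = 1.49520 Nm^3
Per kg fuel: H2O = (H/2 kmol)*22.4 = (0.132/2)*22.4 = 1.47840 Nm^3
O2 needed per kg fuel = C/12 + H/4 = 0.801/12 + 0.132/4 = 0.09975000 kmol
Per kg fuel: N2 = O2*3.76*22.4 = 0.09975000*3.76*22.4 = 8.40134 Nm^3
Total per kg = 1.49520 + 1.47840 + 8.40134 = 11.37494 Nm^3
Total = 11.37494 * 6.7 = 76.21 Nm^3


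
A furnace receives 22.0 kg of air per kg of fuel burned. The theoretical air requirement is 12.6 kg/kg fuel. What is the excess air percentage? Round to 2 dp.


Excess air = actual - stoichiometric = 22.0 - 12.6 = 9.40 kg/kg fuel
Excess air % = (excess / stoich) * 100 = (9.40 / 12.6) * 100 = 74.60%


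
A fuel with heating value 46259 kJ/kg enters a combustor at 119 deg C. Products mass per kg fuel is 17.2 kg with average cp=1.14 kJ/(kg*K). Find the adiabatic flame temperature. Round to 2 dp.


T_ad = T_in + Hc / (m_p * cp)
Denominator = 17.2 * 1.14 = 19.6080
Temperature rise = 46259 / 19.6080 = 2359.19 K
T_ad = 119 + 2359.19 = 2478.19 deg C


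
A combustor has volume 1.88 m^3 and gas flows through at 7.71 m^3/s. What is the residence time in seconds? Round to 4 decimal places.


tau = V / Q_flow
tau = 1.88 / 7.71 = 0.2438 s


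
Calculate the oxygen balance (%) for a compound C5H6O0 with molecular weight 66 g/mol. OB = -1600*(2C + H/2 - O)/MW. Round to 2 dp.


OB = -1600 * (2C + H/2 - O) / MW
Inner = 2*5 + 6/2 - 0 = 13.00
OB = -1600 * 13.00 / 66 = -315.15%


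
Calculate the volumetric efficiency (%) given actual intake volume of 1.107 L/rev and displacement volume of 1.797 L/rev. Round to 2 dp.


eta_v = (V_actual / V_disp) * 100
Ratio = 1.107 / 1.797 = 0.6160
eta_v = 0.6160 * 100 = 61.60%


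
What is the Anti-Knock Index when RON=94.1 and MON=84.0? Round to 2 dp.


AKI = (RON + MON) / 2
AKI = (94.1 + 84.0) / 2
AKI = 178.1 / 2 = 89.05


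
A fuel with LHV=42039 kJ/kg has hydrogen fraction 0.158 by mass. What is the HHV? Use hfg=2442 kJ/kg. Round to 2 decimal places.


HHV = LHV + hfg * 9 * H
Water addition = 2442 * 9 * 0.158 = 3472.524 kJ/kg
HHV = 42039 + 3472.524 = 45511.52 kJ/kg


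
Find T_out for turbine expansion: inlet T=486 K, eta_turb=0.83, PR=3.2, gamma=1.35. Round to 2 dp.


T_out = T_in * (1 - eta * (1 - PR^(-(gamma-1)/gamma)))
Exponent = -(1.35-1)/1.35 = -0.25925926
PR^exp = 3.2^(-0.25925926) = 0.73966521
Factor = 1 - 0.83*(1 - 0.73966521) = 0.78392212
T_out = 486 * 0.78392212 = 380.99 K


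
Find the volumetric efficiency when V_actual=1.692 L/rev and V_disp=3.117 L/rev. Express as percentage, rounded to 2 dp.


eta_v = (V_actual / V_disp) * 100
Ratio = 1.692 / 3.117 = 0.5428
eta_v = 0.5428 * 100 = 54.28%


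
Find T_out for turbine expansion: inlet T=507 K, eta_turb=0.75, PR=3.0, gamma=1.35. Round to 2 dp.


T_out = T_in * (1 - eta * (1 - PR^(-(gamma-1)/gamma)))
Exponent = -(1.35-1)/1.35 = -0.25925926
PR^exp = 3.0^(-0.25925926) = 0.75214556
Factor = 1 - 0.75*(1 - 0.75214556) = 0.81410917
T_out = 507 * 0.81410917 = 412.75 K


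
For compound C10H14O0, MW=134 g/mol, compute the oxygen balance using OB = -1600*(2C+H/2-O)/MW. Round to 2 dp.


OB = -1600 * (2C + H/2 - O) / MW
Inner = 2*10 + 14/2 - 0 = 27.00
OB = -1600 * 27.00 / 134 = -322.39%


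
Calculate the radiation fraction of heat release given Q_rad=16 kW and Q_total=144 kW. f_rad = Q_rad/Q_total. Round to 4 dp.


f_rad = Q_rad / Q_total
f_rad = 16 / 144 = 0.1111


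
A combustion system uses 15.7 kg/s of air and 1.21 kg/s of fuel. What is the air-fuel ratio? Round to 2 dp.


AFR = m_air / m_fuel
AFR = 15.7 / 1.21 = 12.98


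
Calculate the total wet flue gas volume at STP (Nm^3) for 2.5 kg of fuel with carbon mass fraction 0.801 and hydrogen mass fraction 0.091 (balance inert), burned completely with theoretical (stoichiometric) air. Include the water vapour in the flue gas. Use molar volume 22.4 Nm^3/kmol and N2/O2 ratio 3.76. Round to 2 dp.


Per kg fuel: CO2 = (C/12 kmol)*22.4 = (0.801/12)*22.4 = 1.49520 Nm^3
Per kg fuel: H2O = (H/2 kmol)*22.4 = (0.091/2)*22.4 = 1.01920 Nm^3
O2 needed per kg fuel = C/12 + H/4 = 0.801/12 + 0.091/4 = 0.08950000 kmol
Per kg fuel: N2 = O2*3.76*22.4 = 0.08950000*3.76*22.4 = 7.53805 Nm^3
Total per kg = 1.49520 + 1.01920 + 7.53805 = 10.05245 Nm^3
Total = 10.05245 * 2.5 = 25.13 Nm^3


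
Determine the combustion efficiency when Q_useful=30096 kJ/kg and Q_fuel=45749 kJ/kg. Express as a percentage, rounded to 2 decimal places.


Efficiency = (Q_useful / Q_fuel) * 100
Efficiency = (30096 / 45749) * 100
Efficiency = 0.6579 * 100 = 65.79%


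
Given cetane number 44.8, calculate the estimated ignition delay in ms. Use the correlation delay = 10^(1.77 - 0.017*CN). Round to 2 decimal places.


delay = 10^(1.77 - 0.017*CN)
Exponent = 1.77 - 0.017*44.8 = 1.0084
delay = 10^1.0084 = 10.20 ms


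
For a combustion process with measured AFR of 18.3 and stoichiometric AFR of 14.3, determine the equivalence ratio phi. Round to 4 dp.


phi = AFR_stoich / AFR_actual
phi = 14.3 / 18.3 = 0.7814


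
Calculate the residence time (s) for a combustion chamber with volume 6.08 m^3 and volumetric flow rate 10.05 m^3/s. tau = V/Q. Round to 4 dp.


tau = V / Q_flow
tau = 6.08 / 10.05 = 0.6050 s


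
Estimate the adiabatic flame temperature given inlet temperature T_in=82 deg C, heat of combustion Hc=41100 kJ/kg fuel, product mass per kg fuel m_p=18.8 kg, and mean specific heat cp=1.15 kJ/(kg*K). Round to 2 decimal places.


T_ad = T_in + Hc / (m_p * cp)
Denominator = 18.8 * 1.15 = 21.6200
Temperature rise = 41100 / 21.6200 = 1901.02 K
T_ad = 82 + 1901.02 = 1983.02 deg C


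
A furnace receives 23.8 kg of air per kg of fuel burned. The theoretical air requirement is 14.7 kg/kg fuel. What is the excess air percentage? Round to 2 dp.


Excess air = actual - stoichiometric = 23.8 - 14.7 = 9.10 kg/kg fuel
Excess air % = (excess / stoich) * 100 = (9.10 / 14.7) * 100 = 61.90%


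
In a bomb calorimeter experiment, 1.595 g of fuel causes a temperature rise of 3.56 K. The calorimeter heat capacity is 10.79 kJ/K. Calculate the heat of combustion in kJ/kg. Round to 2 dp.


Hc = C_cal * delta_T / m_fuel
Q_released = 10.79 * 3.56 = 38.4124 kJ
m_fuel = 1.595 g = 1.595/1000 kg = 0.001595 kg
Hc = 38.4124 / 0.001595 = 24083.01 kJ/kg


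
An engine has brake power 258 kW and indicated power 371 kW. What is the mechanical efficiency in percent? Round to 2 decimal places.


eta_mech = (BP / IP) * 100
Ratio = 258 / 371 = 0.6954
eta_mech = 0.6954 * 100 = 69.54%


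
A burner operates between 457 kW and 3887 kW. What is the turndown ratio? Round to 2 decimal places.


TDR = Q_max / Q_min
TDR = 3887 / 457 = 8.51


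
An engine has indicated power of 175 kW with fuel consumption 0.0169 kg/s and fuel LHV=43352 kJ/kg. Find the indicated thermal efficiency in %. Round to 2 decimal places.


eta_ith = (IP / (mf * LHV)) * 100
Denominator = 0.0169 * 43352 = 732.6488 kW
eta_ith = (175 / 732.6488) * 100 = 23.89%


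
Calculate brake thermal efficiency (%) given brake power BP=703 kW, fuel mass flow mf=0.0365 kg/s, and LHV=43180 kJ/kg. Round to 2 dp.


eta_BTE = (BP / (mf * LHV)) * 100
Denominator = 0.0365 * 43180 = 1576.0700 kW
eta_BTE = (703 / 1576.0700) * 100 = 44.60%


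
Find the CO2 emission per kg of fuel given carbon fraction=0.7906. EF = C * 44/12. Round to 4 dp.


EF = C_frac * (M_CO2 / M_C)
EF = 0.7906 * (44/12)
EF = 0.7906 * 3.666667 = 2.8989 kg_CO2/kg_fuel


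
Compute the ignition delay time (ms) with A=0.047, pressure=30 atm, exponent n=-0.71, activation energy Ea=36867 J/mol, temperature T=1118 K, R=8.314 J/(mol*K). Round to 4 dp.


tau = A * P^n * exp(Ea/(R*T))
P^n = 30^(-0.71) = 0.08938073
Ea/(R*T) = 36867/(8.314*1118) = 3.966304
exp(Ea/(R*T)) = 52.789051
tau = 0.047 * 0.08938073 * 52.789051 = 0.2218 ms


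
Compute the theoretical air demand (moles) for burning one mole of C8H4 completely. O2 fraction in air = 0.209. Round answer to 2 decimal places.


Balanced combustion: C8H4 + 9 O2 -> 8 CO2 + 2 H2O
O2 needed = C + H/4 = 8 + 4/4 = 9.00 moles
Air moles = O2 / 0.209 = 9.00 / 0.209 = 43.06 moles air


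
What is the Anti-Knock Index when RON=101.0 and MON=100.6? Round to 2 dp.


AKI = (RON + MON) / 2
AKI = (101.0 + 100.6) / 2
AKI = 201.6 / 2 = 100.80


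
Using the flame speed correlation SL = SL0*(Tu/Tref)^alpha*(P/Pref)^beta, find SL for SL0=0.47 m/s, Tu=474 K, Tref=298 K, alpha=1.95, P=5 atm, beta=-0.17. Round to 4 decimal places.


SL = SL0 * (Tu/Tref)^alpha * (P/Pref)^beta
T ratio = 474/298 = 1.59060403
(T ratio)^alpha = 1.59060403^1.95 = 2.471986
(P/Pref)^beta = 5^(-0.17) = 0.760633
SL = 0.47 * 2.471986 * 0.760633 = 0.8837 m/s


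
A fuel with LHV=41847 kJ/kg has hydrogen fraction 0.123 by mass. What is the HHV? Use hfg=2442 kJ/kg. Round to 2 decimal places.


HHV = LHV + hfg * 9 * H
Water addition = 2442 * 9 * 0.123 = 2703.294 kJ/kg
HHV = 41847 + 2703.294 = 44550.29 kJ/kg


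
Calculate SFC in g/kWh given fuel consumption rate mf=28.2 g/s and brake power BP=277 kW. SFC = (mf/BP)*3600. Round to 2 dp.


SFC = (mf / BP) * 3600
Rate = 28.2 / 277 = 0.101805 g/(s*kW)
SFC = 0.101805 * 3600 = 366.50 g/kWh


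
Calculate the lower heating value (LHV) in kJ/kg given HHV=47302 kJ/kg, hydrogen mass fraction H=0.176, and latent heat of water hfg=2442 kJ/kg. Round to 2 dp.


LHV = HHV - hfg * 9 * H
Water correction = 2442 * 9 * 0.176 = 3868.128 kJ/kg
LHV = 47302 - 3868.128 = 43433.87 kJ/kg


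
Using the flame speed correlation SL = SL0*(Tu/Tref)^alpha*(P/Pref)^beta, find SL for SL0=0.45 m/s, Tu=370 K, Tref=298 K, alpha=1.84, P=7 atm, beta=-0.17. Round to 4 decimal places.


SL = SL0 * (Tu/Tref)^alpha * (P/Pref)^beta
T ratio = 370/298 = 1.24161074
(T ratio)^alpha = 1.24161074^1.84 = 1.489132
(P/Pref)^beta = 7^(-0.17) = 0.718345
SL = 0.45 * 1.489132 * 0.718345 = 0.4814 m/s


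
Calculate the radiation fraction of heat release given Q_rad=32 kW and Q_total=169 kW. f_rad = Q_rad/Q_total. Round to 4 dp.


f_rad = Q_rad / Q_total
f_rad = 32 / 169 = 0.1893


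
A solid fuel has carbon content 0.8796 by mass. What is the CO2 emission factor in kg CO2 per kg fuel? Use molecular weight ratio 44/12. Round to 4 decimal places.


EF = C_frac * (M_CO2 / M_C)
EF = 0.8796 * (44/12)
EF = 0.8796 * 3.666667 = 3.2252 kg_CO2/kg_fuel


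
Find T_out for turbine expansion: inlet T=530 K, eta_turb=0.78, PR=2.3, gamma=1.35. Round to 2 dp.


T_out = T_in * (1 - eta * (1 - PR^(-(gamma-1)/gamma)))
Exponent = -(1.35-1)/1.35 = -0.25925926
PR^exp = 2.3^(-0.25925926) = 0.80578413
Factor = 1 - 0.78*(1 - 0.80578413) = 0.84851162
T_out = 530 * 0.84851162 = 449.71 K


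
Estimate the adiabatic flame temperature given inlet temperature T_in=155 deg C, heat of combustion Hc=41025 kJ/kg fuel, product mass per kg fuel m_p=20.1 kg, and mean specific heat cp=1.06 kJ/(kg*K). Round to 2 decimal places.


T_ad = T_in + Hc / (m_p * cp)
Denominator = 20.1 * 1.06 = 21.3060
Temperature rise = 41025 / 21.3060 = 1925.51 K
T_ad = 155 + 1925.51 = 2080.51 deg C


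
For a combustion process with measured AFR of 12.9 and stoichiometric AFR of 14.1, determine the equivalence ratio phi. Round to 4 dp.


phi = AFR_stoich / AFR_actual
phi = 14.1 / 12.9 = 1.0930


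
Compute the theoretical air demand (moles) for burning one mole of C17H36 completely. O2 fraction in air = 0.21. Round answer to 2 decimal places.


Balanced combustion: C17H36 + 26 O2 -> 17 CO2 + 18 H2O
O2 needed = C + H/4 = 17 + 36/4 = 26.00 moles
Air moles = O2 / 0.21 = 26.00 / 0.21 = 123.81 moles air


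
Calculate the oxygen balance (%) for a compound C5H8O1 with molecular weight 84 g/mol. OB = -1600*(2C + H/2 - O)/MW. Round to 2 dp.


OB = -1600 * (2C + H/2 - O) / MW
Inner = 2*5 + 8/2 - 1 = 13.00
OB = -1600 * 13.00 / 84 = -247.62%


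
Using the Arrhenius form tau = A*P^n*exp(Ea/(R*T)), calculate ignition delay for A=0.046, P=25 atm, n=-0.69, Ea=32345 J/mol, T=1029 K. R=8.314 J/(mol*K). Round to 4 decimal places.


tau = A * P^n * exp(Ea/(R*T))
P^n = 25^(-0.69) = 0.10849792
Ea/(R*T) = 32345/(8.314*1029) = 3.780783
exp(Ea/(R*T)) = 43.850367
tau = 0.046 * 0.10849792 * 43.850367 = 0.2189 ms


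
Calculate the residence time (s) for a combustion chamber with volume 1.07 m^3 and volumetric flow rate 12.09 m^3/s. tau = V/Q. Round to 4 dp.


tau = V / Q_flow
tau = 1.07 / 12.09 = 0.0885 s


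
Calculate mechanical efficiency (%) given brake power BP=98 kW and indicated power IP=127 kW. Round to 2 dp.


eta_mech = (BP / IP) * 100
Ratio = 98 / 127 = 0.7717
eta_mech = 0.7717 * 100 = 77.17%


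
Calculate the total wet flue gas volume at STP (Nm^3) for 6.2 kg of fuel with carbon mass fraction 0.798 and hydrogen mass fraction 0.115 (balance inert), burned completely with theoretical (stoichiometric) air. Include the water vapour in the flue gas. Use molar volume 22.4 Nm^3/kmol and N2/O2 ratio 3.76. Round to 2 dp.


Per kg fuel: CO2 = (C/12 kmol)*22.4 = (0.798/12)*22.4 = 1.48960 Nm^3
Per kg fuel: H2O = (H/2 kmol)*22.4 = (0.115/2)*22.4 = 1.28800 Nm^3
O2 needed per kg fuel = C/12 + H/4 = 0.798/12 + 0.115/4 = 0.09525000 kmol
Per kg fuel: N2 = O2*3.76*22.4 = 0.09525000*3.76*22.4 = 8.02234 Nm^3
Total per kg = 1.48960 + 1.28800 + 8.02234 = 10.79994 Nm^3
Total = 10.79994 * 6.2 = 66.96 Nm^3


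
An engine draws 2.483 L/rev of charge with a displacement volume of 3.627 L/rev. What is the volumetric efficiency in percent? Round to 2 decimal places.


eta_v = (V_actual / V_disp) * 100
Ratio = 2.483 / 3.627 = 0.6846
eta_v = 0.6846 * 100 = 68.46%


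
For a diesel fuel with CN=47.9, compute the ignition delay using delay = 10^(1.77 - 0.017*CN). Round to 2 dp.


delay = 10^(1.77 - 0.017*CN)
Exponent = 1.77 - 0.017*47.9 = 0.9557
delay = 10^0.9557 = 9.03 ms


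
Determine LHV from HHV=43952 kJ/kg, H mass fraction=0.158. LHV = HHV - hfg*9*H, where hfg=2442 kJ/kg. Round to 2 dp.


LHV = HHV - hfg * 9 * H
Water correction = 2442 * 9 * 0.158 = 3472.524 kJ/kg
LHV = 43952 - 3472.524 = 40479.48 kJ/kg


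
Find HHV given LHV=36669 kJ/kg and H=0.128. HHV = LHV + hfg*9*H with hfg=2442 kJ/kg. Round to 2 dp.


HHV = LHV + hfg * 9 * H
Water addition = 2442 * 9 * 0.128 = 2813.184 kJ/kg
HHV = 36669 + 2813.184 = 39482.18 kJ/kg


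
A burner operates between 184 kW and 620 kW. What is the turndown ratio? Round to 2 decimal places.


TDR = Q_max / Q_min
TDR = 620 / 184 = 3.37


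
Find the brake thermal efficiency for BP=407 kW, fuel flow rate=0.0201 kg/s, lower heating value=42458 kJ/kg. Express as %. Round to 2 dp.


eta_BTE = (BP / (mf * LHV)) * 100
Denominator = 0.0201 * 42458 = 853.4058 kW
eta_BTE = (407 / 853.4058) * 100 = 47.69%


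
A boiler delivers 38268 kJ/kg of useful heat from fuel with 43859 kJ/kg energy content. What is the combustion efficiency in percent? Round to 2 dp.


Efficiency = (Q_useful / Q_fuel) * 100
Efficiency = (38268 / 43859) * 100
Efficiency = 0.8725 * 100 = 87.25%


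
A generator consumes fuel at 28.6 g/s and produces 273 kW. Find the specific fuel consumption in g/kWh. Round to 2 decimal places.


SFC = (mf / BP) * 3600
Rate = 28.6 / 273 = 0.104762 g/(s*kW)
SFC = 0.104762 * 3600 = 377.14 g/kWh


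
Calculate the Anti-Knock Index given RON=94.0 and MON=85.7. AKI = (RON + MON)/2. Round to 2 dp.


AKI = (RON + MON) / 2
AKI = (94.0 + 85.7) / 2
AKI = 179.7 / 2 = 89.85


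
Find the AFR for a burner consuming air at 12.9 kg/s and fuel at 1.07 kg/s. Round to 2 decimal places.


AFR = m_air / m_fuel
AFR = 12.9 / 1.07 = 12.06


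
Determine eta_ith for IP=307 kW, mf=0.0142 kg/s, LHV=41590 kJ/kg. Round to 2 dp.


eta_ith = (IP / (mf * LHV)) * 100
Denominator = 0.0142 * 41590 = 590.5780 kW
eta_ith = (307 / 590.5780) * 100 = 51.98%


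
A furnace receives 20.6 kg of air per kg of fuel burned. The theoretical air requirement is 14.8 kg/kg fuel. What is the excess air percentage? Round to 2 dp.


Excess air = actual - stoichiometric = 20.6 - 14.8 = 5.80 kg/kg fuel
Excess air % = (excess / stoich) * 100 = (5.80 / 14.8) * 100 = 39.19%


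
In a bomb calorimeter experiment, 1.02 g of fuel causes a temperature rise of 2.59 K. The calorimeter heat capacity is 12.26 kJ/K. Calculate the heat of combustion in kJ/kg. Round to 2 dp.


Hc = C_cal * delta_T / m_fuel
Q_released = 12.26 * 2.59 = 31.7534 kJ
m_fuel = 1.02 g = 1.02/1000 kg = 0.001020 kg
Hc = 31.7534 / 0.001020 = 31130.78 kJ/kg


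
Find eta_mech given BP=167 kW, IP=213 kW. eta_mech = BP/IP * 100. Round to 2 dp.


eta_mech = (BP / IP) * 100
Ratio = 167 / 213 = 0.7840
eta_mech = 0.7840 * 100 = 78.40%


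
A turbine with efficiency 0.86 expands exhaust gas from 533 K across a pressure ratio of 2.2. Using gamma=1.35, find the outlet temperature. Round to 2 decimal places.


T_out = T_in * (1 - eta * (1 - PR^(-(gamma-1)/gamma)))
Exponent = -(1.35-1)/1.35 = -0.25925926
PR^exp = 2.2^(-0.25925926) = 0.81512413
Factor = 1 - 0.86*(1 - 0.81512413) = 0.84100675
T_out = 533 * 0.84100675 = 448.26 K


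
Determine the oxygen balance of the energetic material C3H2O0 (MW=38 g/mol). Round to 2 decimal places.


OB = -1600 * (2C + H/2 - O) / MW
Inner = 2*3 + 2/2 - 0 = 7.00
OB = -1600 * 7.00 / 38 = -294.74%


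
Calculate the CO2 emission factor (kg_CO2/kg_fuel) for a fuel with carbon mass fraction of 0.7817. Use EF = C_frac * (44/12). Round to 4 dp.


EF = C_frac * (M_CO2 / M_C)
EF = 0.7817 * (44/12)
EF = 0.7817 * 3.666667 = 2.8662 kg_CO2/kg_fuel


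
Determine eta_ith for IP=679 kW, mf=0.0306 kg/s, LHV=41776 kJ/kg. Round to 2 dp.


eta_ith = (IP / (mf * LHV)) * 100
Denominator = 0.0306 * 41776 = 1278.3456 kW
eta_ith = (679 / 1278.3456) * 100 = 53.12%


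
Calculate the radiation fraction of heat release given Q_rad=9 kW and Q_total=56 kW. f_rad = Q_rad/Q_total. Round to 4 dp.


f_rad = Q_rad / Q_total
f_rad = 9 / 56 = 0.1607


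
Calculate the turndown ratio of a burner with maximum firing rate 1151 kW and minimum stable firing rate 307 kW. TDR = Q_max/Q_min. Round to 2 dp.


TDR = Q_max / Q_min
TDR = 1151 / 307 = 3.75


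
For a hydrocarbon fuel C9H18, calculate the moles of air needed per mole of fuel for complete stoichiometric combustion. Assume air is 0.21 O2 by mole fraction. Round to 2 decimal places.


Balanced combustion: C9H18 + 13.5 O2 -> 9 CO2 + 9 H2O
O2 needed = C + H/4 = 9 + 18/4 = 13.50 moles
Air moles = O2 / 0.21 = 13.50 / 0.21 = 64.29 moles air


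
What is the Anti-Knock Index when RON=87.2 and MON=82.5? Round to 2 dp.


AKI = (RON + MON) / 2
AKI = (87.2 + 82.5) / 2
AKI = 169.7 / 2 = 84.85


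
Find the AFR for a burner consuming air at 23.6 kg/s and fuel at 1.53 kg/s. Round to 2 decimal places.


AFR = m_air / m_fuel
AFR = 23.6 / 1.53 = 15.42


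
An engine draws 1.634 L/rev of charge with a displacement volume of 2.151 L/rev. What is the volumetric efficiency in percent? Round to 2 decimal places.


eta_v = (V_actual / V_disp) * 100
Ratio = 1.634 / 2.151 = 0.7596
eta_v = 0.7596 * 100 = 75.96%


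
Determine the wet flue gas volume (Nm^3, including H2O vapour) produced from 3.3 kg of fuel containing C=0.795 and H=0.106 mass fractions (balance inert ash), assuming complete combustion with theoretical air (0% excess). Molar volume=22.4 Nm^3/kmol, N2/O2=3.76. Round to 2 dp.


Per kg fuel: CO2 = (C/12 kmol)*22.4 = (0.795/12)*22.4 = 1.48400 Nm^3
Per kg fuel: H2O = (H/2 kmol)*22.4 = (0.106/2)*22.4 = 1.18720 Nm^3
O2 needed per kg fuel = C/12 + H/4 = 0.795/12 + 0.106/4 = 0.09275000 kmol
Per kg fuel: N2 = O2*3.76*22.4 = 0.09275000*3.76*22.4 = 7.81178 Nm^3
Total per kg = 1.48400 + 1.18720 + 7.81178 = 10.48298 Nm^3
Total = 10.48298 * 3.3 = 34.59 Nm^3


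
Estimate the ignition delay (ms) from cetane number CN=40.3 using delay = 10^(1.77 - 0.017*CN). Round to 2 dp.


delay = 10^(1.77 - 0.017*CN)
Exponent = 1.77 - 0.017*40.3 = 1.0849
delay = 10^1.0849 = 12.16 ms


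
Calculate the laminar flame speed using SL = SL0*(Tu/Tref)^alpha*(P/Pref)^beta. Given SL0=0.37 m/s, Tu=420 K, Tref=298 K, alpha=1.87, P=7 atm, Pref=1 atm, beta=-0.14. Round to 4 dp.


SL = SL0 * (Tu/Tref)^alpha * (P/Pref)^beta
T ratio = 420/298 = 1.40939597
(T ratio)^alpha = 1.40939597^1.87 = 1.899729
(P/Pref)^beta = 7^(-0.14) = 0.761529
SL = 0.37 * 1.899729 * 0.761529 = 0.5353 m/s


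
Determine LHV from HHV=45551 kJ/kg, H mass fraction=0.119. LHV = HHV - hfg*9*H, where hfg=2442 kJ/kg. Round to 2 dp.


LHV = HHV - hfg * 9 * H
Water correction = 2442 * 9 * 0.119 = 2615.382 kJ/kg
LHV = 45551 - 2615.382 = 42935.62 kJ/kg


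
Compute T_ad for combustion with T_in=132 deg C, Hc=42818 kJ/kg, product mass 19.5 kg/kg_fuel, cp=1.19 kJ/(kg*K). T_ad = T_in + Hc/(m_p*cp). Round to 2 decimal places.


T_ad = T_in + Hc / (m_p * cp)
Denominator = 19.5 * 1.19 = 23.2050
Temperature rise = 42818 / 23.2050 = 1845.21 K
T_ad = 132 + 1845.21 = 1977.21 deg C


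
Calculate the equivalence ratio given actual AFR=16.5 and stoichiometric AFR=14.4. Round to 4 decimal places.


phi = AFR_stoich / AFR_actual
phi = 14.4 / 16.5 = 0.8727


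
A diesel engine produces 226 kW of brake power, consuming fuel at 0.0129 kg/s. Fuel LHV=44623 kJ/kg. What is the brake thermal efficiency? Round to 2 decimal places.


eta_BTE = (BP / (mf * LHV)) * 100
Denominator = 0.0129 * 44623 = 575.6367 kW
eta_BTE = (226 / 575.6367) * 100 = 39.26%


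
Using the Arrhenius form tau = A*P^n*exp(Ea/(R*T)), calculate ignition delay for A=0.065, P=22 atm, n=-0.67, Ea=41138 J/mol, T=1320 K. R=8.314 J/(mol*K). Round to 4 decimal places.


tau = A * P^n * exp(Ea/(R*T))
P^n = 22^(-0.67) = 0.12605986
Ea/(R*T) = 41138/(8.314*1320) = 3.748515
exp(Ea/(R*T)) = 42.457974
tau = 0.065 * 0.12605986 * 42.457974 = 0.3479 ms


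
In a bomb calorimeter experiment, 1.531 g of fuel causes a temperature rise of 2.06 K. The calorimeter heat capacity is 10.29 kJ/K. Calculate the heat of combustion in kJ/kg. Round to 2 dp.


Hc = C_cal * delta_T / m_fuel
Q_released = 10.29 * 2.06 = 21.1974 kJ
m_fuel = 1.531 g = 1.531/1000 kg = 0.001531 kg
Hc = 21.1974 / 0.001531 = 13845.46 kJ/kg


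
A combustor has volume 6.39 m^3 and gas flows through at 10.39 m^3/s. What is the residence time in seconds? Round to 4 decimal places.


tau = V / Q_flow
tau = 6.39 / 10.39 = 0.6150 s


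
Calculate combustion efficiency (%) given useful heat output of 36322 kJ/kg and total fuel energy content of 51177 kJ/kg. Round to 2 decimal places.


Efficiency = (Q_useful / Q_fuel) * 100
Efficiency = (36322 / 51177) * 100
Efficiency = 0.7097 * 100 = 70.97%


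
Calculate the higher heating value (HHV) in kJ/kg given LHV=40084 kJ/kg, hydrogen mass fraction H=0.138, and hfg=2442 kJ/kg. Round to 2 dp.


HHV = LHV + hfg * 9 * H
Water addition = 2442 * 9 * 0.138 = 3032.964 kJ/kg
HHV = 40084 + 3032.964 = 43116.96 kJ/kg


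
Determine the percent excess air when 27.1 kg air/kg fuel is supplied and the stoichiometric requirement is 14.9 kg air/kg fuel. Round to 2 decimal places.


Excess air = actual - stoichiometric = 27.1 - 14.9 = 12.20 kg/kg fuel
Excess air % = (excess / stoich) * 100 = (12.20 / 14.9) * 100 = 81.88%


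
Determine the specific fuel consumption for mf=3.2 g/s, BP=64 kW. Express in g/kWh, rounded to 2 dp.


SFC = (mf / BP) * 3600
Rate = 3.2 / 64 = 0.050000 g/(s*kW)
SFC = 0.050000 * 3600 = 180.00 g/kWh


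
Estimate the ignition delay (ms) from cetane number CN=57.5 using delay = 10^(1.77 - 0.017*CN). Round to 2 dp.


delay = 10^(1.77 - 0.017*CN)
Exponent = 1.77 - 0.017*57.5 = 0.7925
delay = 10^0.7925 = 6.20 ms


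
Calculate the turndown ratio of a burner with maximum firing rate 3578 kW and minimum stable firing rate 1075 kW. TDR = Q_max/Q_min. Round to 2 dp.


TDR = Q_max / Q_min
TDR = 3578 / 1075 = 3.33


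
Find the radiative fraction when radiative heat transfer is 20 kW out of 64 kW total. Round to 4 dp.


f_rad = Q_rad / Q_total
f_rad = 20 / 64 = 0.3125


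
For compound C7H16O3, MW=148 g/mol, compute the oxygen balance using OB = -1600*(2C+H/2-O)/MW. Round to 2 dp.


OB = -1600 * (2C + H/2 - O) / MW
Inner = 2*7 + 16/2 - 3 = 19.00
OB = -1600 * 19.00 / 148 = -205.41%


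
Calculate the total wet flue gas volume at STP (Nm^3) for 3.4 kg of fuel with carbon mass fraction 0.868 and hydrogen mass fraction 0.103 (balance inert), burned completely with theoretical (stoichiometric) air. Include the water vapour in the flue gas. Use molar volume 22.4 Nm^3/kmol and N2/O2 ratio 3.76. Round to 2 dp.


Per kg fuel: CO2 = (C/12 kmol)*22.4 = (0.868/12)*22.4 = 1.62027 Nm^3
Per kg fuel: H2O = (H/2 kmol)*22.4 = (0.103/2)*22.4 = 1.15360 Nm^3
O2 needed per kg fuel = C/12 + H/4 = 0.868/12 + 0.103/4 = 0.09808333 kmol
Per kg fuel: N2 = O2*3.76*22.4 = 0.09808333*3.76*22.4 = 8.26097 Nm^3
Total per kg = 1.62027 + 1.15360 + 8.26097 = 11.03484 Nm^3
Total = 11.03484 * 3.4 = 37.52 Nm^3


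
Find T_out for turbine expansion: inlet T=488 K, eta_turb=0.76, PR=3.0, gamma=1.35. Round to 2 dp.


T_out = T_in * (1 - eta * (1 - PR^(-(gamma-1)/gamma)))
Exponent = -(1.35-1)/1.35 = -0.25925926
PR^exp = 3.0^(-0.25925926) = 0.75214556
Factor = 1 - 0.76*(1 - 0.75214556) = 0.81163063
T_out = 488 * 0.81163063 = 396.08 K


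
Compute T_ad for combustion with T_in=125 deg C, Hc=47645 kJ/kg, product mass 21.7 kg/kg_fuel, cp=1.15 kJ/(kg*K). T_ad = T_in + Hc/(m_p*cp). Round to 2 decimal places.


T_ad = T_in + Hc / (m_p * cp)
Denominator = 21.7 * 1.15 = 24.9550
Temperature rise = 47645 / 24.9550 = 1909.24 K
T_ad = 125 + 1909.24 = 2034.24 deg C


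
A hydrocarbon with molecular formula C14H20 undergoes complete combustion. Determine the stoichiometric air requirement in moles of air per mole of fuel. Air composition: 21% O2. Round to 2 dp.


Balanced combustion: C14H20 + 19 O2 -> 14 CO2 + 10 H2O
O2 needed = C + H/4 = 14 + 20/4 = 19.00 moles
Air moles = O2 / 0.21 = 19.00 / 0.21 = 90.48 moles air


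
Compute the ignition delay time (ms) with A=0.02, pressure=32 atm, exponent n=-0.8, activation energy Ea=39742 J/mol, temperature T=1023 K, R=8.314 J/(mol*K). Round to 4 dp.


tau = A * P^n * exp(Ea/(R*T))
P^n = 32^(-0.8) = 0.06250000
Ea/(R*T) = 39742/(8.314*1023) = 4.672659
exp(Ea/(R*T)) = 106.981803
tau = 0.02 * 0.06250000 * 106.981803 = 0.1337 ms
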